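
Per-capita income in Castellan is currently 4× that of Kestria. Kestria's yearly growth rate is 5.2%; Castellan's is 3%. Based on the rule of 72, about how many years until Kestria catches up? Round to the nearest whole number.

65 years

The growth-rate gap is 5.2% − 3% = 2.2 percentage points.
So the ratio between them halves every 72/2.2 ≈ 32.73 years.
A 4× gap closes after 2 halvings: 2 × 32.73 ≈ 65 years.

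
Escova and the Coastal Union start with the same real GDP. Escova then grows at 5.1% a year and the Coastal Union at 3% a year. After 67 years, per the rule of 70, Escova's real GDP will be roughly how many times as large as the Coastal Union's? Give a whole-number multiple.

≈ 4 times

Escova pulls ahead at 2.1 pp per year, so the ratio doubles every 70/2.1 ≈ 33.33 years.
In 67 years that's 2.01 doublings: 2^2.01 ≈ 4.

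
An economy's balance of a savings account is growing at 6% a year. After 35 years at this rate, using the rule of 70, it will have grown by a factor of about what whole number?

Doubling time ≈ 70/6 = 11.67 years.
35/11.67 ≈ 3 doublings, so about 2^3 = 8×.

about 8 times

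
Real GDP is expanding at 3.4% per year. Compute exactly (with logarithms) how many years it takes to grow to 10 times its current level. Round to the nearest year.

t = ln(10) / ln(1 + 0.034) = 2.3026 / 0.033435 ≈ 68.87.
≈ 69 years.

69 years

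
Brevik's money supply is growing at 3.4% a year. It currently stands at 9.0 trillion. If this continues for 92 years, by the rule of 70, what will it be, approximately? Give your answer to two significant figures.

around 200 trillion

It doubles every 70/3.4 ≈ 20.59 years, so 92 years is 4.47 doublings.
2^4.47 ≈ 22.16; 9.0 × 22.16 ≈ 200 trillion.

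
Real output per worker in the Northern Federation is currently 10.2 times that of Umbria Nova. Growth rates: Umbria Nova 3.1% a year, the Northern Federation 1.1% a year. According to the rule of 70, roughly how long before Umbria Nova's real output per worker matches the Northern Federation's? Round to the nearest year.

≈ 117 years

What matters is the difference: 2 pp.
Rule of 70 on the gap: the ratio halves every 70/2 ≈ 35.00 years.
A 10.2 times gap takes log₂(10.2) ≈ 3.35 halvings to close: 3.35 × 35.00 ≈ 117 years.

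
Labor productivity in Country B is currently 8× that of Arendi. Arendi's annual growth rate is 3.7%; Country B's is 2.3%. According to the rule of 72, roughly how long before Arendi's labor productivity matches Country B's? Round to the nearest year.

What matters is the difference: 1.4 pp.
Rule of 72 on the gap: the ratio halves every 72/1.4 ≈ 51.43 years.
An 8× gap closes after 3 halvings: 3 × 51.43 ≈ 154 years.

around 154 years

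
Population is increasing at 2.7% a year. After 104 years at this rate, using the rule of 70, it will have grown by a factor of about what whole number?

about 16 times

Doubling time ≈ 70/2.7 = 25.93 years.
104/25.93 ≈ 4 doublings, so about 2^4 = 16×.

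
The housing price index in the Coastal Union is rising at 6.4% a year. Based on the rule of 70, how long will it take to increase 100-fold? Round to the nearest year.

around 73 years

One doubling takes 70/6.4 = 10.94 years.
100× is log₂ 100 ≈ 6.64 doublings, so ≈ 6.64 × 10.94 = 73 years.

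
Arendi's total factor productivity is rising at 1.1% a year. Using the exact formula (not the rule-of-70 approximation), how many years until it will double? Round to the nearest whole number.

63 years

t = ln(2) / ln(1 + 0.011) = 0.6931 / 0.010940 ≈ 63.35.
≈ 63 years.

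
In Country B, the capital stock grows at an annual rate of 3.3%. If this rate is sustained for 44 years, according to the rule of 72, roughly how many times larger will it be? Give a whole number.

Doubling time ≈ 72/3.3 = 21.82 years.
44/21.82 ≈ 2 doublings, so about 2^2 = 4×.

≈ 4 times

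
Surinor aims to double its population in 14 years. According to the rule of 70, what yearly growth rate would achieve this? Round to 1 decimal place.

70 / 14 ≈ 5.00, so about 5.0% per year.

around 5.0%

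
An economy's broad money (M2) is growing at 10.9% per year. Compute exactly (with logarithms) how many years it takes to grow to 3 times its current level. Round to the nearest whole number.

t = ln(3) / ln(1 + 0.109) = 1.0986 / 0.103459 ≈ 10.62.
≈ 11 years.

11 years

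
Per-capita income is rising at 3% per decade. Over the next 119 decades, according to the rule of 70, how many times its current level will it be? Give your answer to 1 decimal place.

Doubling time ≈ 70/3 = 23.33 decades.
119 decades / 23.33 ≈ 5.10 doublings → factor 2^5.10 ≈ 34.3.

around 34.3 times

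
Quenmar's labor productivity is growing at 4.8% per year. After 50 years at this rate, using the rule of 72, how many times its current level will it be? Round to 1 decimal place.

≈ 10.1 times

Doubling time ≈ 72/4.8 = 15.00 years.
50 years / 15.00 ≈ 3.33 doublings → factor 2^3.33 ≈ 10.1.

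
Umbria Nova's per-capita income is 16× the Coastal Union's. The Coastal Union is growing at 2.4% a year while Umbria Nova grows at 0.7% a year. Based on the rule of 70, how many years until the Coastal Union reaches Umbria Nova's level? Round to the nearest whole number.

165 years

The growth-rate gap is 2.4% − 0.7% = 1.7 percentage points.
So the ratio between them halves every 70/1.7 ≈ 41.18 years.
A 16× gap closes after 4 halvings: 4 × 41.18 ≈ 165 years.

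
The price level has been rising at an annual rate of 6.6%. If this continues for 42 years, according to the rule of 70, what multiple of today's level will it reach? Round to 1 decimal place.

≈ 15.6 times

Doubles every ≈ 10.61 years (70/6.6).
42 years is 3.96 doublings; 2^3.96 ≈ 15.6×.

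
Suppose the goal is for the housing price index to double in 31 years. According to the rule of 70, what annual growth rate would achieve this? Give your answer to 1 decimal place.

70 / 31 ≈ 2.26, so about 2.3% annually.

roughly 2.3%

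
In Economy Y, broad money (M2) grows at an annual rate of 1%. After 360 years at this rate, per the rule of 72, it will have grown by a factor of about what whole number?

Doubling time ≈ 72/1 = 72.00 years.
360/72.00 ≈ 5 doublings, so about 2^5 = 32×.

roughly 32 times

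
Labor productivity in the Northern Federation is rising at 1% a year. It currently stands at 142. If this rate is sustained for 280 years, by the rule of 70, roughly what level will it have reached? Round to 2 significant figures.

roughly 2300

Doubling time ≈ 70/1 = 70.00 years.
280 years is 280/70.00 ≈ 4.00 doublings, a factor of 2^4.00 ≈ 16.00.
142 × 16.00 ≈ 2300.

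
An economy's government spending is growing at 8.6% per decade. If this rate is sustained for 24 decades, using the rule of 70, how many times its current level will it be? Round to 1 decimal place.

Doubles every ≈ 8.14 decades (70/8.6).
24 decades is 2.95 doublings; 2^2.95 ≈ 7.7×.

≈ 7.7 times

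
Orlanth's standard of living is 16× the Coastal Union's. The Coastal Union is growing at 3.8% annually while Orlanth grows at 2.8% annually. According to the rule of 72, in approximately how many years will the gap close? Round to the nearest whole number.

288 years

What matters is the difference: 1 pp.
Rule of 72 on the gap: the ratio halves every 72/1 ≈ 72.00 years.
A 16× gap closes after 4 halvings: 4 × 72.00 ≈ 288 years.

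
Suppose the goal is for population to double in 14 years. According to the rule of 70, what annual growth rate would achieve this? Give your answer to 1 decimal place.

around 5.0%

70 / 14 ≈ 5.00, so about 5.0% a year.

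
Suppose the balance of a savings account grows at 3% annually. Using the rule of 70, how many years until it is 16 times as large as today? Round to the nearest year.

Doubling time ≈ 70/3 = 23.33 years.
16× is 4 doublings, so 4 × 23.33 ≈ 93 years.

approximately 93 years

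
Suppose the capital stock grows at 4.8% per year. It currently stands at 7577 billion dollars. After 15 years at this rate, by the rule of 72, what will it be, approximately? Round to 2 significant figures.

It doubles every 72/4.8 ≈ 15.00 years, so 15 years is 1.00 doublings.
2^1.00 ≈ 2.00; 7577 × 2.00 ≈ 15000 billion dollars.

about 15000 billion dollars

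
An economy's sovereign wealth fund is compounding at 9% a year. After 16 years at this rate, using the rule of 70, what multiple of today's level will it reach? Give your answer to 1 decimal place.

4.2 times

Doubles every ≈ 7.78 years (70/9).
16 years is 2.06 doublings; 2^2.06 ≈ 4.2×.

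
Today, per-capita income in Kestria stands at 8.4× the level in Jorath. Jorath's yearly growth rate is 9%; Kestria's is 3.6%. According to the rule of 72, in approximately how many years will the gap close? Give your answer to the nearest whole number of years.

around 41 years

The growth-rate gap is 9% − 3.6% = 5.4 percentage points.
So the ratio between them halves every 72/5.4 ≈ 13.33 years.
An 8.4× gap takes log₂(8.4) ≈ 3.07 halvings to close: 3.07 × 13.33 ≈ 41 years.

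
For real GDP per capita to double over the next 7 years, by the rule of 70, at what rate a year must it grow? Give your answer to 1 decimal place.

10.0%

70 / 7 ≈ 10.00, so about 10.0% a year.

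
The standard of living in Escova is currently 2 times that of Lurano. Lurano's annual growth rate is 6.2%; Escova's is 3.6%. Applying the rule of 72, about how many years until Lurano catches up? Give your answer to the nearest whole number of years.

Lurano gains on Escova at 6.2% − 3.6% = 2.6 points a year.
At that relative rate the gap halves every 72/2.6 ≈ 27.69 years.
A 2 times gap closes after 1 halving: 1 × 27.69 ≈ 28 years.

roughly 28 years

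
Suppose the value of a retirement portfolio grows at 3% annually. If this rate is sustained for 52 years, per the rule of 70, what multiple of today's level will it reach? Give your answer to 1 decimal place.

Doubles every ≈ 23.33 years (70/3).
52 years is 2.23 doublings; 2^2.23 ≈ 4.7×.

4.7 times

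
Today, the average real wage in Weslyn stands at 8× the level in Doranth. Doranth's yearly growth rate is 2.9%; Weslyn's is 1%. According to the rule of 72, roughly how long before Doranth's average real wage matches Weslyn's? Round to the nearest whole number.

about 114 years

The growth-rate gap is 2.9% − 1% = 1.9 percentage points.
So the ratio between them halves every 72/1.9 ≈ 37.89 years.
An 8× gap closes after 3 halvings: 3 × 37.89 ≈ 114 years.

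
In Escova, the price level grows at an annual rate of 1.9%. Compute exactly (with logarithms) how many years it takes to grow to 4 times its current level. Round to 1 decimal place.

t = ln(4) / ln(1 + 0.019) = 1.3863 / 0.018822 ≈ 73.65.

73.7 years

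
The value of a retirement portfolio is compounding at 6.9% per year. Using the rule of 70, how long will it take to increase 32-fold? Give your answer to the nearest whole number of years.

approximately 51 years

At 6.9% it doubles every 70/6.9 ≈ 10.14 years.
Getting to 32× needs 5 doublings: 5 × 10.14 ≈ 51 years.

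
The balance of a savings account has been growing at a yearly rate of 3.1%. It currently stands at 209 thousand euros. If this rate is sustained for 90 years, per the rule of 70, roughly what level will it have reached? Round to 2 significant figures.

Doubling time ≈ 70/3.1 = 22.58 years.
90 years is 90/22.58 ≈ 3.99 doublings, a factor of 2^3.99 ≈ 15.89.
209 × 15.89 ≈ 3300 thousand euros.

≈ 3300 thousand euros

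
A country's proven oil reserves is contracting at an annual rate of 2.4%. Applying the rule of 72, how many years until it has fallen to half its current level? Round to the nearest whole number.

about 30 years

The rule works in reverse for decay: 72/2.4 ≈ 30.00 years to halve.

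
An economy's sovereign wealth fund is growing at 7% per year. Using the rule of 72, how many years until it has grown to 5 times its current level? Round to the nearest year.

At 7% it doubles every 72/7 ≈ 10.29 years.
5× is log₂ 5 ≈ 2.32 doublings, so ≈ 2.32 × 10.29 = 24 years.

about 24 years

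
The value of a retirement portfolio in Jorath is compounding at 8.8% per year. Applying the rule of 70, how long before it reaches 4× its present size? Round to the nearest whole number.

approximately 16 years

One doubling takes 70/8.8 = 7.95 years.
4× is 2 doublings, so 2 × 7.95 ≈ 16 years.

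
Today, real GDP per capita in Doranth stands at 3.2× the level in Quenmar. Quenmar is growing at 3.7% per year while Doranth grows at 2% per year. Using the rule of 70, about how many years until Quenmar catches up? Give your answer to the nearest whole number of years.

The growth-rate gap is 3.7% − 2% = 1.7 percentage points.
So the ratio between them halves every 70/1.7 ≈ 41.18 years.
A 3.2× gap takes log₂(3.2) ≈ 1.68 halvings to close: 1.68 × 41.18 ≈ 69 years.

about 69 years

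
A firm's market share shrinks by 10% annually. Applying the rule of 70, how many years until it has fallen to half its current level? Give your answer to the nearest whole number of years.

roughly 7 years

The rule works in reverse for decay: 70/10 ≈ 7.00 years to halve.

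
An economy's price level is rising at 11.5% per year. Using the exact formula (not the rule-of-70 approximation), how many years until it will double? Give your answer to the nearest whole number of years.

6 years

t = ln(2) / ln(1 + 0.115) = 0.6931 / 0.108854 ≈ 6.37.
≈ 6 years.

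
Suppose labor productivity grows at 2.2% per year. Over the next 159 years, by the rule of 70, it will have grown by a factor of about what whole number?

around 32 times

At 2.2% one doubling takes ≈ 31.82 years; 159 years is 5 of them, so ×32.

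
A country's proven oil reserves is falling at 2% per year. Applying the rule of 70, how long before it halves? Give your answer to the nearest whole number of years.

≈ 35 years

Halving time ≈ 70 / 2 = 35.00 → 35 years.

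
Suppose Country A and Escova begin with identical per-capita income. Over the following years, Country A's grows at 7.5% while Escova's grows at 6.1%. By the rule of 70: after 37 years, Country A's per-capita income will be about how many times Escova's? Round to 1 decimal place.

Only the 1.4-point difference matters.
70/1.4 ≈ 50.00 years per doubling of the ratio; 37 years gives 0.74 doublings, so ≈ 1.7×.

roughly 1.7 times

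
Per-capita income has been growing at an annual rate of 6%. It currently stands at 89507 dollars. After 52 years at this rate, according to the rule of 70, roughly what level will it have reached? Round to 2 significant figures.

Doubling time ≈ 70/6 = 11.67 years.
52 years is 52/11.67 ≈ 4.46 doublings, a factor of 2^4.46 ≈ 22.01.
89507 × 22.01 ≈ 2000000 dollars.

2000000 dollars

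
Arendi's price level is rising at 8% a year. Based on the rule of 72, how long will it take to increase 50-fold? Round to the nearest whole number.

One doubling takes 72/8 = 9.00 years.
Reaching 50× takes log₂(50) ≈ 5.64 doublings.
5.64 × 9.00 ≈ 51 years.

around 51 years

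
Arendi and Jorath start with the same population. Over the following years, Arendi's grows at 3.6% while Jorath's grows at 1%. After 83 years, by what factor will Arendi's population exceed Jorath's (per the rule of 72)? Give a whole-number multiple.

about 8 times

Rate gap = 3.6% − 1% = 2.6 points.
The ratio doubles every 72/2.6 ≈ 27.69 years.
83/27.69 ≈ 3.00 doublings → ratio ≈ 2^3.00 ≈ 8.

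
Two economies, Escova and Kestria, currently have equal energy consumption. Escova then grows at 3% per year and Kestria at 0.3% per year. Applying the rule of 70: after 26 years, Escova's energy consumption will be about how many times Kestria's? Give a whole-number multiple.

Rate gap = 3% − 0.3% = 2.7 points.
The ratio doubles every 70/2.7 ≈ 25.93 years.
26/25.93 ≈ 1.00 doublings → ratio ≈ 2^1.00 ≈ 2.

about 2 times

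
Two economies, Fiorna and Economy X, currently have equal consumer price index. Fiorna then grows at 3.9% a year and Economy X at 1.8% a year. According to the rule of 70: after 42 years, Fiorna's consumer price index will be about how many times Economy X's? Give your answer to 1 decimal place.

Fiorna pulls ahead at 2.1 pp per year, so the ratio doubles every 70/2.1 ≈ 33.33 years.
In 42 years that's 1.26 doublings: 2^1.26 ≈ 2.4.

approximately 2.4 times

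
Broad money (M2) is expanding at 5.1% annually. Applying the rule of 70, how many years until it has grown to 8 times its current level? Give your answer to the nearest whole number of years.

41 years

At 5.1% it doubles every 70/5.1 ≈ 13.73 years.
8 = 2^3, so 3 doublings → 41 years.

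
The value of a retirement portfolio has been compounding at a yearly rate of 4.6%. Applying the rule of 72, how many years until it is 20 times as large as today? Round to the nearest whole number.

At 4.6% it doubles every 72/4.6 ≈ 15.65 years.
20× is log₂ 20 ≈ 4.32 doublings, so ≈ 4.32 × 15.65 = 68 years.

roughly 68 years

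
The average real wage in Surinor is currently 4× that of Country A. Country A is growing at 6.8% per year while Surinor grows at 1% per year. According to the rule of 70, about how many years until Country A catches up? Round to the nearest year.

What matters is the difference: 5.8 pp.
Rule of 70 on the gap: the ratio halves every 70/5.8 ≈ 12.07 years.
A 4× gap closes after 2 halvings: 2 × 12.07 ≈ 24 years.

about 24 years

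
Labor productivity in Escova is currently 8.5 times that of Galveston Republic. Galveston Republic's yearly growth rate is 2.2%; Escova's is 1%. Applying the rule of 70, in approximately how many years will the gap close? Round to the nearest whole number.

What matters is the difference: 1.2 pp.
Rule of 70 on the gap: the ratio halves every 70/1.2 ≈ 58.33 years.
An 8.5 times gap takes log₂(8.5) ≈ 3.09 halvings to close: 3.09 × 58.33 ≈ 180 years.

180 years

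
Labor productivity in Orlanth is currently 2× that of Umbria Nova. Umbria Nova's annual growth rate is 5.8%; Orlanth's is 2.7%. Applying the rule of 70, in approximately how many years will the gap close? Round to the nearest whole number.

approximately 23 years

Umbria Nova gains on Orlanth at 5.8% − 2.7% = 3.1 points a year.
At that relative rate the gap halves every 70/3.1 ≈ 22.58 years.
A 2× gap closes after 1 halving: 1 × 22.58 ≈ 23 years.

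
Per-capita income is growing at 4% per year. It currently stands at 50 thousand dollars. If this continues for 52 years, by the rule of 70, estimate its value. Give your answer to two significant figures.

Doubling time ≈ 70/4 = 17.50 years.
52 years is 52/17.50 ≈ 2.97 doublings, a factor of 2^2.97 ≈ 7.84.
50 × 7.84 ≈ 390 thousand dollars.

around 390 thousand dollars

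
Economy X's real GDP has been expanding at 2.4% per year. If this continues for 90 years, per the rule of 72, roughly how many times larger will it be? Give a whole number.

8 times

At 2.4% one doubling takes ≈ 30.00 years; 90 years is 3 of them, so ×8.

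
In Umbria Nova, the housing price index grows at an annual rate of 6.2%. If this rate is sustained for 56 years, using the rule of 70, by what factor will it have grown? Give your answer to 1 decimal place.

Doubling time ≈ 70/6.2 = 11.29 years.
56 years / 11.29 ≈ 4.96 doublings → factor 2^4.96 ≈ 31.1.

around 31.1 times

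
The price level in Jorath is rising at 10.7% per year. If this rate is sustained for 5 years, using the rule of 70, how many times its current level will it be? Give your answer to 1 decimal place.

1.7 times

Doubles every ≈ 6.54 years (70/10.7).
5 years is 0.76 doublings; 2^0.76 ≈ 1.7×.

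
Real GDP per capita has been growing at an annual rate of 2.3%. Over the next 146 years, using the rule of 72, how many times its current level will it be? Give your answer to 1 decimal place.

about 25.3 times

Doubles every ≈ 31.30 years (72/2.3).
146 years is 4.66 doublings; 2^4.66 ≈ 25.3×.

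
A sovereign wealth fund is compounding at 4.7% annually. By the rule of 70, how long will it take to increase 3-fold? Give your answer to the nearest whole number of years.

One doubling takes 70/4.7 = 14.89 years.
3× is log₂ 3 ≈ 1.58 doublings, so ≈ 1.58 × 14.89 = 24 years.

approximately 24 years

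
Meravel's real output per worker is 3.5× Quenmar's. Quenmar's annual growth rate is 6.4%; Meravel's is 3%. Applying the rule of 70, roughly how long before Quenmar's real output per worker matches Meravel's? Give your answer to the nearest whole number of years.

What matters is the difference: 3.4 pp.
Rule of 70 on the gap: the ratio halves every 70/3.4 ≈ 20.59 years.
A 3.5× gap takes log₂(3.5) ≈ 1.81 halvings to close: 1.81 × 20.59 ≈ 37 years.

≈ 37 years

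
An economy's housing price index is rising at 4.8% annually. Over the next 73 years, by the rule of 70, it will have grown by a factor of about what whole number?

around 32 times

Doubling time ≈ 70/4.8 = 14.58 years.
73/14.58 ≈ 5 doublings, so about 2^5 = 32×.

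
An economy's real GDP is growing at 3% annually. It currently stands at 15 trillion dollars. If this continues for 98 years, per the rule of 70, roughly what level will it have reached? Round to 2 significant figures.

280 trillion dollars

It doubles every 70/3 ≈ 23.33 years, so 98 years is 4.20 doublings.
2^4.20 ≈ 18.38; 15 × 18.38 ≈ 280 trillion dollars.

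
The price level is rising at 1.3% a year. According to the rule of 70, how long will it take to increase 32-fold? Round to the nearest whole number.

roughly 269 years

At 1.3% it doubles every 70/1.3 ≈ 53.85 years.
Getting to 32× needs 5 doublings: 5 × 53.85 ≈ 269 years.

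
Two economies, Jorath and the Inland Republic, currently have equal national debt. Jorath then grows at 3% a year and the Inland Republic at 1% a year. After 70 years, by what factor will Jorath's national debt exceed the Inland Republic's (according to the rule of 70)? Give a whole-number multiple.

approximately 4 times

Jorath pulls ahead at 2 pp per year, so the ratio doubles every 70/2 ≈ 35.00 years.
In 70 years that's 2.00 doublings: 2^2.00 ≈ 4.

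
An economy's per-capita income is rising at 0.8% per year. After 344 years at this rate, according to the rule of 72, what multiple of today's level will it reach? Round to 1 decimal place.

about 14.1 times

Doubles every ≈ 90.00 years (72/0.8).
344 years is 3.82 doublings; 2^3.82 ≈ 14.1×.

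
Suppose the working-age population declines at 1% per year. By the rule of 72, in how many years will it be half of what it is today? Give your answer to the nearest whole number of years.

Falling at 1%, it halves about every 72/1 = 72.00 years.

about 72 years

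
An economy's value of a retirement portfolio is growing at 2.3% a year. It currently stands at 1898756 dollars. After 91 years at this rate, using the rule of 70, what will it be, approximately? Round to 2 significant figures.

It doubles every 70/2.3 ≈ 30.43 years, so 91 years is 2.99 doublings.
2^2.99 ≈ 7.94; 1898756 × 7.94 ≈ 15000000 dollars.

≈ 15000000 dollars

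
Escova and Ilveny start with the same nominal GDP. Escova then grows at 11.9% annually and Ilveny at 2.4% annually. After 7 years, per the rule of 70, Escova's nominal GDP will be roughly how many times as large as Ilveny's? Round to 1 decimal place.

Only the 9.5-point difference matters.
70/9.5 ≈ 7.37 years per doubling of the ratio; 7 years gives 0.95 doublings, so ≈ 1.9×.

around 1.9 times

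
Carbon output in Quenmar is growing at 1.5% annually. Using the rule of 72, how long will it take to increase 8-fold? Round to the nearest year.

At 1.5% it doubles every 72/1.5 ≈ 48.00 years.
Getting to 8× needs 3 doublings: 3 × 48.00 ≈ 144 years.

around 144 years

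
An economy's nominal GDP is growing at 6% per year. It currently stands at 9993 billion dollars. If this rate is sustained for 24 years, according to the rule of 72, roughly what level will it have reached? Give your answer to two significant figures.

approximately 40000 billion dollars

Doubling time ≈ 72/6 = 12.00 years.
24 years is 24/12.00 ≈ 2.00 doublings, a factor of 2^2.00 ≈ 4.00.
9993 × 4.00 ≈ 40000 billion dollars.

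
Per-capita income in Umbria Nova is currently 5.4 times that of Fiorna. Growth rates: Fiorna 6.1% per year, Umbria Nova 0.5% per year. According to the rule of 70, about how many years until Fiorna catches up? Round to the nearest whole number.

about 30 years

The growth-rate gap is 6.1% − 0.5% = 5.6 percentage points.
So the ratio between them halves every 70/5.6 ≈ 12.50 years.
A 5.4 times gap takes log₂(5.4) ≈ 2.43 halvings to close: 2.43 × 12.50 ≈ 30 years.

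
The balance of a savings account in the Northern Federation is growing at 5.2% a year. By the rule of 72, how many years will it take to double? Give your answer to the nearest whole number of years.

72/5.2 ≈ 13.85, so it doubles roughly every 14 years.

around 14 years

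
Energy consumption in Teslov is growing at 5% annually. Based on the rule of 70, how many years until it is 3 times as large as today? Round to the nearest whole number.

≈ 22 years

At 5% it doubles every 70/5 ≈ 14.00 years.
Reaching 3× takes log₂(3) ≈ 1.58 doublings.
1.58 × 14.00 ≈ 22 years.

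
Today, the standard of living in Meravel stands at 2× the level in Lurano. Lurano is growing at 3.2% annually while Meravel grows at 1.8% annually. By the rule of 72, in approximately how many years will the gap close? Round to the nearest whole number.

about 51 years

Lurano gains on Meravel at 3.2% − 1.8% = 1.4 points a year.
At that relative rate the gap halves every 72/1.4 ≈ 51.43 years.
A 2× gap closes after 1 halving: 1 × 51.43 ≈ 51 years.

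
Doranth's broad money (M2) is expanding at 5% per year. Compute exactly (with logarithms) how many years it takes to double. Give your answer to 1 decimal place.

14.2 years

t = ln(2) / ln(1 + 0.05) = 0.6931 / 0.048790 ≈ 14.21.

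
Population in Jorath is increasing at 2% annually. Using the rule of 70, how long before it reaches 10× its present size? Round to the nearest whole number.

approximately 116 years

At 2% it doubles every 70/2 ≈ 35.00 years.
Reaching 10× takes log₂(10) ≈ 3.32 doublings.
3.32 × 35.00 ≈ 116 years.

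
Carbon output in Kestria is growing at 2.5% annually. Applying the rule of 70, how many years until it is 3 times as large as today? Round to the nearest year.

≈ 44 years

Doubling time ≈ 70/2.5 = 28.00 years.
Reaching 3× takes log₂(3) ≈ 1.58 doublings.
1.58 × 28.00 ≈ 44 years.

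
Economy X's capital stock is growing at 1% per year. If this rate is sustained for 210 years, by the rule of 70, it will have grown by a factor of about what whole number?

70/1 ≈ 70.00 years per doubling.
210 years fits 3 doublings: 2^3 = 8.

about 8 times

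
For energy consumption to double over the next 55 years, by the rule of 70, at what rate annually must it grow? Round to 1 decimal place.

70 / 55 ≈ 1.27, so about 1.3% annually.

1.3%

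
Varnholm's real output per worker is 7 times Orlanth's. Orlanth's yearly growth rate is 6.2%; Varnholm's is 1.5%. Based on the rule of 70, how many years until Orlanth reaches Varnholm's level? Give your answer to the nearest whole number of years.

What matters is the difference: 4.7 pp.
Rule of 70 on the gap: the ratio halves every 70/4.7 ≈ 14.89 years.
A 7 times gap takes log₂(7) ≈ 2.81 halvings to close: 2.81 × 14.89 ≈ 42 years.

around 42 years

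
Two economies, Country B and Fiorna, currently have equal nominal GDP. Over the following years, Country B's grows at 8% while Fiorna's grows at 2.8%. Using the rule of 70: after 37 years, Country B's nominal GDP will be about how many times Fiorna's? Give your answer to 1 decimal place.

Only the 5.2-point difference matters.
70/5.2 ≈ 13.46 years per doubling of the ratio; 37 years gives 2.75 doublings, so ≈ 6.7×.

≈ 6.7 times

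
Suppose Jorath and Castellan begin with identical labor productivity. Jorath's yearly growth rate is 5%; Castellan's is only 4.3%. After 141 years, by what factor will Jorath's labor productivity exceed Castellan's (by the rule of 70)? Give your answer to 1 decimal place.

Jorath pulls ahead at 0.7 pp per year, so the ratio doubles every 70/0.7 ≈ 100.00 years.
In 141 years that's 1.41 doublings: 2^1.41 ≈ 2.7.

≈ 2.7 times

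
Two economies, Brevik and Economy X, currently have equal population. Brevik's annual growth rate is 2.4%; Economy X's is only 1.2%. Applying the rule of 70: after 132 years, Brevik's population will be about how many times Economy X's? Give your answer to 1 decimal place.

Brevik pulls ahead at 1.2 pp per year, so the ratio doubles every 70/1.2 ≈ 58.33 years.
In 132 years that's 2.26 doublings: 2^2.26 ≈ 4.8.

4.8 times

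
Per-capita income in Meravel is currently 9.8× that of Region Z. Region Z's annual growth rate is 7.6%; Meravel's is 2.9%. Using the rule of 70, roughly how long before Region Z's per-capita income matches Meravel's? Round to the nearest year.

roughly 49 years

What matters is the difference: 4.7 pp.
Rule of 70 on the gap: the ratio halves every 70/4.7 ≈ 14.89 years.
A 9.8× gap takes log₂(9.8) ≈ 3.29 halvings to close: 3.29 × 14.89 ≈ 49 years.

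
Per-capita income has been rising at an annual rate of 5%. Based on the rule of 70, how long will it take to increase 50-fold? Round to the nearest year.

about 79 years

Doubling time ≈ 70/5 = 14.00 years.
Reaching 50× takes log₂(50) ≈ 5.64 doublings.
5.64 × 14.00 ≈ 79 years.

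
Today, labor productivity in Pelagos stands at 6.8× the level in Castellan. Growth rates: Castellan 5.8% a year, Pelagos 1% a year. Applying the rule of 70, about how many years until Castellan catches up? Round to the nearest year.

Castellan gains on Pelagos at 5.8% − 1% = 4.8 points a year.
At that relative rate the gap halves every 70/4.8 ≈ 14.58 years.
A 6.8× gap takes log₂(6.8) ≈ 2.77 halvings to close: 2.77 × 14.58 ≈ 40 years.

40 years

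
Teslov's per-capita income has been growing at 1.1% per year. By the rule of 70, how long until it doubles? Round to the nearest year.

Doubling time ≈ 70 / 1.1 = 63.64 years.

64 years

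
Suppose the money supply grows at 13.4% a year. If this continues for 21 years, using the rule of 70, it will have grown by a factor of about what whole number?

roughly 16 times

70/13.4 ≈ 5.22 years per doubling.
21 years fits 4 doublings: 2^4 = 16.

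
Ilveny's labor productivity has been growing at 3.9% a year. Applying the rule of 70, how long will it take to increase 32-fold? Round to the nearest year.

One doubling takes 70/3.9 = 17.95 years.
32 = 2^5, so 5 doublings → 90 years.

about 90 years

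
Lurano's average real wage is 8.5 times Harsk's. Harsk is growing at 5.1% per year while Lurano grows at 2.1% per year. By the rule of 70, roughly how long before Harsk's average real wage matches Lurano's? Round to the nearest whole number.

What matters is the difference: 3 pp.
Rule of 70 on the gap: the ratio halves every 70/3 ≈ 23.33 years.
An 8.5 times gap takes log₂(8.5) ≈ 3.09 halvings to close: 3.09 × 23.33 ≈ 72 years.

about 72 years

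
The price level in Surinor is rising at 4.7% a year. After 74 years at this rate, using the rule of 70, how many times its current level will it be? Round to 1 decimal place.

Doubling time ≈ 70/4.7 = 14.89 years.
74 years / 14.89 ≈ 4.97 doublings → factor 2^4.97 ≈ 31.3.

≈ 31.3 times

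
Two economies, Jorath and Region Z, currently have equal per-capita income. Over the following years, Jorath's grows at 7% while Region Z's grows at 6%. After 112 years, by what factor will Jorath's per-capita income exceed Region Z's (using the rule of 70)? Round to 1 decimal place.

Jorath pulls ahead at 1 pp per year, so the ratio doubles every 70/1 ≈ 70.00 years.
In 112 years that's 1.60 doublings: 2^1.60 ≈ 3.0.

3.0 times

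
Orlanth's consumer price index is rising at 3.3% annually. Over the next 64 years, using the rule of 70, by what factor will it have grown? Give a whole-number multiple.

Doubling time ≈ 70/3.3 = 21.21 years.
64/21.21 ≈ 3 doublings, so about 2^3 = 8×.

around 8 times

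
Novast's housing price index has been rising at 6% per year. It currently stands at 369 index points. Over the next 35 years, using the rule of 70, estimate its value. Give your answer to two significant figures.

Doubling time ≈ 70/6 = 11.67 years.
35 years is 35/11.67 ≈ 3.00 doublings, a factor of 2^3.00 ≈ 8.00.
369 × 8.00 ≈ 3000 index points.

≈ 3000 index points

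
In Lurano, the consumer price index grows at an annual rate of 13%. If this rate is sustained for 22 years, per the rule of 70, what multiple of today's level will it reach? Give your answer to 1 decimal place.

around 17.0 times

Doubling time ≈ 70/13 = 5.38 years.
22 years / 5.38 ≈ 4.09 doublings → factor 2^4.09 ≈ 17.0.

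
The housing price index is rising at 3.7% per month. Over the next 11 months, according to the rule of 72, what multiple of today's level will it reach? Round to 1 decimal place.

Doubling time ≈ 72/3.7 = 19.46 months.
11 months / 19.46 ≈ 0.57 doublings → factor 2^0.57 ≈ 1.5.

approximately 1.5 times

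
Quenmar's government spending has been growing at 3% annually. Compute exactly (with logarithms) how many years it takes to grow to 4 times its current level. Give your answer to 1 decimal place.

t = ln(4) / ln(1 + 0.03) = 1.3863 / 0.029559 ≈ 46.90.

46.9 years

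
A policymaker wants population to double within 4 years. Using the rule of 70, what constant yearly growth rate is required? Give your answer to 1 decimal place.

70 / 4 ≈ 17.50, so about 17.5% per year.

about 17.5%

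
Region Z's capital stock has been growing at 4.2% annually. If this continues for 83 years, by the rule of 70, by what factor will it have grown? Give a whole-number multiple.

Doubling time ≈ 70/4.2 = 16.67 years.
83/16.67 ≈ 5 doublings, so about 2^5 = 32×.

≈ 32 times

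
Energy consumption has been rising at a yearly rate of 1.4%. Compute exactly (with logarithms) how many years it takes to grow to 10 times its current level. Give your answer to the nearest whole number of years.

t = ln(10) / ln(1 + 0.014) = 2.3026 / 0.013903 ≈ 165.62.
≈ 166 years.

166 years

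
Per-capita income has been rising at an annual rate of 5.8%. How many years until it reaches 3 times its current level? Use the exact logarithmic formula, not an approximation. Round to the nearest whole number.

19 years

t = ln(3) / ln(1 + 0.058) = 1.0986 / 0.056380 ≈ 19.49.
≈ 19 years.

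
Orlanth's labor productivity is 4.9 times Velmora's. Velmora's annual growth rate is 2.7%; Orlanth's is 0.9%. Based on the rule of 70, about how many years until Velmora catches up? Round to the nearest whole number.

approximately 89 years

Velmora gains on Orlanth at 2.7% − 0.9% = 1.8 points a year.
At that relative rate the gap halves every 70/1.8 ≈ 38.89 years.
A 4.9 times gap takes log₂(4.9) ≈ 2.29 halvings to close: 2.29 × 38.89 ≈ 89 years.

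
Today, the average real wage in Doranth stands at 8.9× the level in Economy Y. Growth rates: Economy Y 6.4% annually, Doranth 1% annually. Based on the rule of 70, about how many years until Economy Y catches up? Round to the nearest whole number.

What matters is the difference: 5.4 pp.
Rule of 70 on the gap: the ratio halves every 70/5.4 ≈ 12.96 years.
An 8.9× gap takes log₂(8.9) ≈ 3.15 halvings to close: 3.15 × 12.96 ≈ 41 years.

about 41 years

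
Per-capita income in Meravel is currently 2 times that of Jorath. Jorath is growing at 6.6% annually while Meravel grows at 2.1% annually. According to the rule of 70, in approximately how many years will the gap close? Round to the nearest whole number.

≈ 16 years

Jorath gains on Meravel at 6.6% − 2.1% = 4.5 points a year.
At that relative rate the gap halves every 70/4.5 ≈ 15.56 years.
A 2 times gap closes after 1 halving: 1 × 15.56 ≈ 16 years.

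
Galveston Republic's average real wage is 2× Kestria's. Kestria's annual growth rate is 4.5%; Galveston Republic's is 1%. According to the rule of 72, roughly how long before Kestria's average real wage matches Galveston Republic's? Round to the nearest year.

The growth-rate gap is 4.5% − 1% = 3.5 percentage points.
So the ratio between them halves every 72/3.5 ≈ 20.57 years.
A 2× gap closes after 1 halving: 1 × 20.57 ≈ 21 years.

≈ 21 years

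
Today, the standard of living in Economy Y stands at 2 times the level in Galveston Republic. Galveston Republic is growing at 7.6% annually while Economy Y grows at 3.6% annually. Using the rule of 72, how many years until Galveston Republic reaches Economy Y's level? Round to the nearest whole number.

18 years

Galveston Republic gains on Economy Y at 7.6% − 3.6% = 4 points a year.
At that relative rate the gap halves every 72/4 ≈ 18.00 years.
A 2 times gap closes after 1 halving: 1 × 18.00 ≈ 18 years.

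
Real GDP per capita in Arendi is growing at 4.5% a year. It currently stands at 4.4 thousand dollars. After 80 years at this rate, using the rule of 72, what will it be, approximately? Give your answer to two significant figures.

≈ 140 thousand dollars

Doubling time ≈ 72/4.5 = 16.00 years.
80 years is 80/16.00 ≈ 5.00 doublings, a factor of 2^5.00 ≈ 32.00.
4.4 × 32.00 ≈ 140 thousand dollars.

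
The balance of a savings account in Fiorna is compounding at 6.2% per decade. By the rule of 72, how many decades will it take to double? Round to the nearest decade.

Doubling time ≈ 72 / 6.2 = 11.61 decades.

approximately 12 decades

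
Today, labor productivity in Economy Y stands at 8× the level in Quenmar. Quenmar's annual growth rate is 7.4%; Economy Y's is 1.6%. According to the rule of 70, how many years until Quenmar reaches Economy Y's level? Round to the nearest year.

What matters is the difference: 5.8 pp.
Rule of 70 on the gap: the ratio halves every 70/5.8 ≈ 12.07 years.
An 8× gap closes after 3 halvings: 3 × 12.07 ≈ 36 years.

≈ 36 years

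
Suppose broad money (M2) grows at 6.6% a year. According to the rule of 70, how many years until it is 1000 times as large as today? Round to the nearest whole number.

At 6.6% it doubles every 70/6.6 ≈ 10.61 years.
1000× is log₂ 1000 ≈ 9.97 doublings, so ≈ 9.97 × 10.61 = 106 years.

approximately 106 years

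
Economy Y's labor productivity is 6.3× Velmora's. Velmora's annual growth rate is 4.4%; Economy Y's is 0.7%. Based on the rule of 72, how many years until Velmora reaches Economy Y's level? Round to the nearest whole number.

The growth-rate gap is 4.4% − 0.7% = 3.7 percentage points.
So the ratio between them halves every 72/3.7 ≈ 19.46 years.
A 6.3× gap takes log₂(6.3) ≈ 2.66 halvings to close: 2.66 × 19.46 ≈ 52 years.

about 52 years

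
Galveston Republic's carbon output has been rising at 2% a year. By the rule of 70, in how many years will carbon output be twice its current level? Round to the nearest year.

Doubling time ≈ 70 / 2 = 35.00 years.

35 years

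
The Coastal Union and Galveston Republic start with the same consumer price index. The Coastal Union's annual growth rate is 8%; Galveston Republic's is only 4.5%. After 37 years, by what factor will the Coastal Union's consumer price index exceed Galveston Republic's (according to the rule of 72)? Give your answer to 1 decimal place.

Only the 3.5-point difference matters.
72/3.5 ≈ 20.57 years per doubling of the ratio; 37 years gives 1.80 doublings, so ≈ 3.5×.

approximately 3.5 times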